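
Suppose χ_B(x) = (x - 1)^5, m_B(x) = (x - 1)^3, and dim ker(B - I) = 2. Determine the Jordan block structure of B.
Jordan blocks: (1, 3), (1, 2)

λ = 1: algebraic multiplicity 5 (exponent in χ_B), largest block size 3 (exponent in m_B), 2 blocks (geometric multiplicity). These force block sizes [3, 2].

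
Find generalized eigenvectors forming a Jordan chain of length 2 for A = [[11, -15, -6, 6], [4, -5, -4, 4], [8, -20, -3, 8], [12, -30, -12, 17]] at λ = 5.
We seek v_1 ∈ ker((A - 5I)^2) \ ker(A - 5I), then set v_{i+1} = (A - 5I) v_i.

One such chain is v_1 = [[-2, -1, -2, -3]]^T, v_2 = [[-3, -2, -4, -6]]^T. Check: (A - 5I) v_2 = [[0, 0, 0, 0]]^T = 0.

v_1 = [[-2, -1, -2, -3]]^T, v_2 = [[-3, -2, -4, -6]]^T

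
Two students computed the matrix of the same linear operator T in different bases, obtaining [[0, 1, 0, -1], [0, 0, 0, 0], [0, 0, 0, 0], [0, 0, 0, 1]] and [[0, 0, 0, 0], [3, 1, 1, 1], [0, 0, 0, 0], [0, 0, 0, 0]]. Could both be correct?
No.

Both have characteristic polynomial x^3(x - 1), but the minimal polynomial of A is x^2(x - 1) while the minimal polynomial of B is x(x - 1). The minimal polynomial is a similarity invariant, so A and B are not similar.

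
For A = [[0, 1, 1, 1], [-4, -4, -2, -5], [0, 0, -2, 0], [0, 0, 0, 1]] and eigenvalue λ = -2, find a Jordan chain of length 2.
We seek v_1 ∈ ker((A + 2I)^2) \ ker(A + 2I), then set v_{i+1} = (A + 2I) v_i.

One such chain is v_1 = [[0, 1, 0, 0]]^T, v_2 = [[1, -2, 0, 0]]^T. Check: (A + 2I) v_2 = [[0, 0, 0, 0]]^T = 0.

v_1 = [[0, 1, 0, 0]]^T, v_2 = [[1, -2, 0, 0]]^T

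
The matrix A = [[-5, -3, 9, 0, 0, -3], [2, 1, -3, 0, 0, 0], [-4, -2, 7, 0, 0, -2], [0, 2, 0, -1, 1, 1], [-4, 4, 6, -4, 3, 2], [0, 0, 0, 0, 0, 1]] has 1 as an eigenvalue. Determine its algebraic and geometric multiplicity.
algebraic multiplicity 6, geometric multiplicity 3

The characteristic polynomial is (x - 1)^6, so the factor x - 1 appears with exponent 6: the algebraic multiplicity is 6.

rank(A - I) = 3, so the eigenspace has dimension 6 - 3 = 3: the geometric multiplicity is 3.

Since 3 < 6, A is not diagonalizable.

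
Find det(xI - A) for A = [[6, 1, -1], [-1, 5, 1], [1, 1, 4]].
χ_A(x) = (x - 5)^3

xI - A = [[x - 6, -1, 1], [1, x - 5, -1], [-1, -1, x - 4]].

Expanding det(xI - A) along the first row:
det(xI - A) = + (x - 6)·det([[x - 5, -1], [-1, x - 4]]) - (-1)·det([[1, -1], [-1, x - 4]]) + (1)·det([[1, x - 5], [-1, -1]]).

Evaluating gives χ_A(x) = x^3 - 15x^2 + 75x - 125 = (x - 5)^3.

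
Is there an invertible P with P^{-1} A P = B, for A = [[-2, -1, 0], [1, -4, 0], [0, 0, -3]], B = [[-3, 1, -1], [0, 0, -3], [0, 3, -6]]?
Yes.

Two matrices over a field are similar if and only if they have the same invariant factors.

Both A and B have characteristic polynomial (x + 3)^3 and minimal polynomial (x + 3)^2. Computing further, both have invariant factors x + 3, (x + 3)^2. Hence A and B are similar.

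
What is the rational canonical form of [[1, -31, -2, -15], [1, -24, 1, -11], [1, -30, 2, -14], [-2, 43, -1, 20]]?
R = [[0, 0, 0, -12], [1, 0, 0, -14], [0, 1, 0, -2], [0, 0, 1, -1]]

The invariant factors of A (the non-unit diagonal entries of the Smith normal form of xI - A over ℚ[x]) are (x + 1)(x + 2)(x^2 - 2x + 6), each dividing the next. The characteristic polynomial is their product, (x + 1)(x + 2)(x^2 - 2x + 6).

The rational canonical form is the block-diagonal matrix of companion matrices C(f_i):
R = [[0, 0, 0, -12], [1, 0, 0, -14], [0, 1, 0, -2], [0, 0, 1, -1]].

Note the characteristic polynomial does not split into linear factors over ℚ, so A has no Jordan form over ℚ; the rational canonical form exists over any field.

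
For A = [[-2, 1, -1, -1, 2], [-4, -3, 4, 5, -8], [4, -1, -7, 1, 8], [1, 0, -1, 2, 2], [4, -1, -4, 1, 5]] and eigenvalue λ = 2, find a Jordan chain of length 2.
We seek v_1 ∈ ker((A - 2I)^2) \ ker(A - 2I), then set v_{i+1} = (A - 2I) v_i.

One such chain is v_1 = [[0, -1, 1, 0, 1]]^T, v_2 = [[0, 1, 0, 1, 0]]^T. Check: (A - 2I) v_2 = [[0, 0, 0, 0, 0]]^T = 0.

v_1 = [[0, -1, 1, 0, 1]]^T, v_2 = [[0, 1, 0, 1, 0]]^T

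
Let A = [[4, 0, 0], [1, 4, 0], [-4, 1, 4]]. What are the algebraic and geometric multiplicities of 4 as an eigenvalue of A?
The characteristic polynomial is (x - 4)^3, so the factor x - 4 appears with exponent 3: the algebraic multiplicity is 3.

rank(A - 4I) = 2, so the eigenspace has dimension 3 - 2 = 1: the geometric multiplicity is 1.

Since 1 < 3, A is not diagonalizable.

algebraic multiplicity 3, geometric multiplicity 1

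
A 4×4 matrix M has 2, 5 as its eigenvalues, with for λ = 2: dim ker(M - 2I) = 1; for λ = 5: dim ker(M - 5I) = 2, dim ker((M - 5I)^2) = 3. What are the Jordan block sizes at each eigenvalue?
Jordan blocks: (2, 1), (5, 2), (5, 1)

λ = 2: successive nullity increments [1] count blocks of size ≥ k; block sizes are [1].
λ = 5: successive nullity increments [2, 1] count blocks of size ≥ k; block sizes are [2, 1].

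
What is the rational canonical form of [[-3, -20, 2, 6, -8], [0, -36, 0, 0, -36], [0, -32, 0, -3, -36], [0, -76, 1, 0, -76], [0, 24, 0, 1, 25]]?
R = [[-3, 0, 0, 0, 0], [0, 0, 0, 0, -36], [0, 1, 0, 0, -69], [0, 0, 1, 0, -43], [0, 0, 0, 1, -11]]

The invariant factors of A (the non-unit diagonal entries of the Smith normal form of xI - A over ℚ[x]) are x + 3, (x + 1)(x + 3)^2(x + 4), each dividing the next. The characteristic polynomial is their product, (x + 1)(x + 3)^3(x + 4).

The rational canonical form is the block-diagonal matrix of companion matrices C(f_i):
R = [[-3, 0, 0, 0, 0], [0, 0, 0, 0, -36], [0, 1, 0, 0, -69], [0, 0, 1, 0, -43], [0, 0, 0, 1, -11]].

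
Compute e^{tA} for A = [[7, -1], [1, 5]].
e^{tA} = [[(t + 1)*e^{6*t}, -t*e^{6*t}], [t*e^{6*t}, (1 - t)*e^{6*t}]]

A has Jordan form J = [[6, 1], [0, 6]] with A = PJP^{-1}, so e^{tA} = P e^{tJ} P^{-1}.

For a Jordan block J_k(λ), e^{tJ_k(λ)} = e^{λt} · (I + tN + t^2 N^2/2! + ... + t^{k-1} N^{k-1}/(k-1)!) where N is the nilpotent superdiagonal part.

Assembling the blocks and conjugating back gives the entries of e^{tA} as shown above.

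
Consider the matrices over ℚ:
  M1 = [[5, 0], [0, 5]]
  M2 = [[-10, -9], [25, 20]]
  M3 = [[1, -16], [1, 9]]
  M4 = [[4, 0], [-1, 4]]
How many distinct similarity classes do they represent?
Characteristic polynomials: χ_{M1} = (x - 5)^2, χ_{M2} = (x - 5)^2, χ_{M3} = (x - 5)^2, χ_{M4} = (x - 4)^2.

{M1}: invariant factors x - 5, x - 5.

{M2, M3}: invariant factors (x - 5)^2.

{M4}: invariant factors (x - 4)^2.

Matrices are similar if and only if their invariant-factor lists agree; the partition into similarity classes is {M1}, {M2, M3}, {M4}.

3 classes: {M1}, {M2, M3}, {M4}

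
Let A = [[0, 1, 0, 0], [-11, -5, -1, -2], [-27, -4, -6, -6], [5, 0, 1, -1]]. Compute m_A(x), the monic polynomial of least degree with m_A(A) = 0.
m_A(x) = (x + 3)^3

The characteristic polynomial factors as (x + 3)^4. The minimal polynomial is ∏(x - λ)^{k_λ} where k_λ is the size of the largest Jordan block at λ.

For λ = -3: rank(A + 3I) = 2, and the largest Jordan block has size 3 (the smallest k with rank((A + 3I)^k) = rank((A + 3I)^(k+1))).

So m_A(x) = (x + 3)^3.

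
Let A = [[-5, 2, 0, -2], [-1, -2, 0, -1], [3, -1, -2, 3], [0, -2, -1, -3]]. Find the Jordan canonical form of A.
The characteristic polynomial is det(xI - A) = (x + 3)^4, so the eigenvalues are -3 (algebraic multiplicity 4).

For λ = -3: rank(A + 3I) = 2, rank((A + 3I)^2) = 1, rank((A + 3I)^3) = 0. The eigenspace has dimension 4 - 2 = 2, so there are 2 Jordan blocks; the rank sequence gives block sizes [3, 1].

Assembling the blocks gives the Jordan form J above.

J = [[-3, 1, 0, 0], [0, -3, 1, 0], [0, 0, -3, 0], [0, 0, 0, -3]]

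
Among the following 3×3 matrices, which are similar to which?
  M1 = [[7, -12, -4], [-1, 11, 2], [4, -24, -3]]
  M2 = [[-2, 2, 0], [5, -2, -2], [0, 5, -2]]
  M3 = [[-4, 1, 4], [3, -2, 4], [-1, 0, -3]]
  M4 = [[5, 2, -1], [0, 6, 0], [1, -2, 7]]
4 classes: {M1}, {M2}, {M3}, {M4}

Characteristic polynomials: χ_{M1} = (x - 5)^3, χ_{M2} = (x + 2)^3, χ_{M3} = (x + 3)^3, χ_{M4} = (x - 6)^3.

{M1}: invariant factors x - 5, (x - 5)^2.

{M2}: invariant factors (x + 2)^3.

{M3}: invariant factors (x + 3)^3.

{M4}: invariant factors x - 6, (x - 6)^2.

Matrices are similar if and only if their invariant-factor lists agree; the partition into similarity classes is {M1}, {M2}, {M3}, {M4}.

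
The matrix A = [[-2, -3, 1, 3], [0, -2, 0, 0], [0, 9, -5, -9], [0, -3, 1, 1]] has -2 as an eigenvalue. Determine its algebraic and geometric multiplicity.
algebraic multiplicity 4, geometric multiplicity 3

The characteristic polynomial is (x + 2)^4, so the factor x + 2 appears with exponent 4: the algebraic multiplicity is 4.

rank(A + 2I) = 1, so the eigenspace has dimension 4 - 1 = 3: the geometric multiplicity is 3.

Since 3 < 4, A is not diagonalizable.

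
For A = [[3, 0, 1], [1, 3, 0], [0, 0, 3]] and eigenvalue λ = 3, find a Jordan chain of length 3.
We seek v_1 ∈ ker((A - 3I)^3) \ ker((A - 3I)^2), then set v_{i+1} = (A - 3I) v_i.

One such chain is v_1 = [[0, 2, 1]]^T, v_2 = [[1, 0, 0]]^T, v_3 = [[0, 1, 0]]^T. Check: (A - 3I) v_3 = [[0, 0, 0]]^T = 0.

v_1 = [[0, 2, 1]]^T, v_2 = [[1, 0, 0]]^T, v_3 = [[0, 1, 0]]^T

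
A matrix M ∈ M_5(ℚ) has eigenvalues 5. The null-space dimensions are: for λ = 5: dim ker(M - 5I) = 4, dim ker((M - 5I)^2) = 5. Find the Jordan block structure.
λ = 5: successive nullity increments [4, 1] count blocks of size ≥ k; block sizes are [2, 1, 1, 1].

Jordan blocks: (5, 2), (5, 1), (5, 1), (5, 1)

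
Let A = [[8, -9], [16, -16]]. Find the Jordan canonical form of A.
The characteristic polynomial is det(xI - A) = (x + 4)^2, so the eigenvalues are -4 (algebraic multiplicity 2).

For λ = -4: rank(A + 4I) = 1, rank((A + 4I)^2) = 0. The eigenspace has dimension 2 - 1 = 1, so there is 1 Jordan block; the rank sequence gives block sizes [2].

Assembling the blocks gives the Jordan form J above.

J = [[-4, 1], [0, -4]]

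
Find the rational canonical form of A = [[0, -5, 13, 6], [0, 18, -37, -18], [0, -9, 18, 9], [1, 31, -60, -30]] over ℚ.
R = [[0, 0, 0, -9], [1, 0, 0, -18], [0, 1, 0, -3], [0, 0, 1, 6]]

The invariant factors of A (the non-unit diagonal entries of the Smith normal form of xI - A over ℚ[x]) are (x^2 - 3x - 3)^2, each dividing the next. The characteristic polynomial is their product, (x^2 - 3x - 3)^2.

The rational canonical form is the block-diagonal matrix of companion matrices C(f_i):
R = [[0, 0, 0, -9], [1, 0, 0, -18], [0, 1, 0, -3], [0, 0, 1, 6]].

Note the characteristic polynomial does not split into linear factors over ℚ, so A has no Jordan form over ℚ; the rational canonical form exists over any field.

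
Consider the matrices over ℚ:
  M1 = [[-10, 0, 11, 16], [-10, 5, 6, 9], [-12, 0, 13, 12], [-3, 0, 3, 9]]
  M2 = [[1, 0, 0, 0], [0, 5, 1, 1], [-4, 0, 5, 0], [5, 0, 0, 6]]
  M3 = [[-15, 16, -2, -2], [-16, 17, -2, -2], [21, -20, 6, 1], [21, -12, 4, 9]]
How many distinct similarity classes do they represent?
Characteristic polynomials: χ_{M1} = (x - 6)(x - 5)^2(x - 1), χ_{M2} = (x - 6)(x - 5)^2(x - 1), χ_{M3} = (x - 6)(x - 5)^2(x - 1).

{M1, M2, M3}: invariant factors (x - 6)(x - 5)^2(x - 1).

Matrices are similar if and only if their invariant-factor lists agree; the partition into similarity classes is {M1, M2, M3}.

1 class: {M1, M2, M3}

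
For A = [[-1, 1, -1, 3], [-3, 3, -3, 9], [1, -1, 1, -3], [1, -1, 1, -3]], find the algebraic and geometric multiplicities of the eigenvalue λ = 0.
algebraic multiplicity 4, geometric multiplicity 3

The characteristic polynomial is x^4, so the factor x appears with exponent 4: the algebraic multiplicity is 4.

rank(A) = 1, so the eigenspace has dimension 4 - 1 = 3: the geometric multiplicity is 3.

Since 3 < 4, A is not diagonalizable.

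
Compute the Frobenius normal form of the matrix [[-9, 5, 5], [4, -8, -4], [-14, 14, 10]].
The invariant factors of A (the non-unit diagonal entries of the Smith normal form of xI - A over ℚ[x]) are x + 4, (x - 1)(x + 4), each dividing the next. The characteristic polynomial is their product, (x - 1)(x + 4)^2.

The rational canonical form is the block-diagonal matrix of companion matrices C(f_i):
R = [[-4, 0, 0], [0, 0, 4], [0, 1, -3]].

R = [[-4, 0, 0], [0, 0, 4], [0, 1, -3]]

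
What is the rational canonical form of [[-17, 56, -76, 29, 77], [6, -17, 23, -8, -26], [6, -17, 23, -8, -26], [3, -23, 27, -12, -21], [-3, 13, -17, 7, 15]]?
The invariant factors of A (the non-unit diagonal entries of the Smith normal form of xI - A over ℚ[x]) are x + 2, x(x + 2)^3, each dividing the next. The characteristic polynomial is their product, x(x + 2)^4.

The rational canonical form is the block-diagonal matrix of companion matrices C(f_i):
R = [[-2, 0, 0, 0, 0], [0, 0, 0, 0, 0], [0, 1, 0, 0, -8], [0, 0, 1, 0, -12], [0, 0, 0, 1, -6]].

R = [[-2, 0, 0, 0, 0], [0, 0, 0, 0, 0], [0, 1, 0, 0, -8], [0, 0, 1, 0, -12], [0, 0, 0, 1, -6]]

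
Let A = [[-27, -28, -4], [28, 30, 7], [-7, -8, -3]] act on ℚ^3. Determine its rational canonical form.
The invariant factors of A (the non-unit diagonal entries of the Smith normal form of xI - A over ℚ[x]) are (x - 2)(x - 1)(x + 3), each dividing the next. The characteristic polynomial is their product, (x - 2)(x - 1)(x + 3).

The rational canonical form is the block-diagonal matrix of companion matrices C(f_i):
R = [[0, 0, -6], [1, 0, 7], [0, 1, 0]].

R = [[0, 0, -6], [1, 0, 7], [0, 1, 0]]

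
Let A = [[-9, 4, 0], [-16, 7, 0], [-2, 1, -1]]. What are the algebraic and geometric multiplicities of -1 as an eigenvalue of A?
The characteristic polynomial is (x + 1)^3, so the factor x + 1 appears with exponent 3: the algebraic multiplicity is 3.

rank(A + I) = 1, so the eigenspace has dimension 3 - 1 = 2: the geometric multiplicity is 2.

Since 2 < 3, A is not diagonalizable.

algebraic multiplicity 3, geometric multiplicity 2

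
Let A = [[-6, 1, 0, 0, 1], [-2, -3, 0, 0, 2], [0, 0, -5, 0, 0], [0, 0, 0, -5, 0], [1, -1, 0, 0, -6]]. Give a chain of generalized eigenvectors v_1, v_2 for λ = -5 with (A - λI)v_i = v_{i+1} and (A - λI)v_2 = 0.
We seek v_1 ∈ ker((A + 5I)^2) \ ker(A + 5I), then set v_{i+1} = (A + 5I) v_i.

One such chain is v_1 = [[0, 1, 1, 4, 0]]^T, v_2 = [[1, 2, 0, 0, -1]]^T. Check: (A + 5I) v_2 = [[0, 0, 0, 0, 0]]^T = 0.

v_1 = [[0, 1, 1, 4, 0]]^T, v_2 = [[1, 2, 0, 0, -1]]^T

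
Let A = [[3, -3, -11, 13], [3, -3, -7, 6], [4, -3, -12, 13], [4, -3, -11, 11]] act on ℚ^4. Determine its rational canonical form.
The invariant factors of A (the non-unit diagonal entries of the Smith normal form of xI - A over ℚ[x]) are (x + 1)(x^3 + 3), each dividing the next. The characteristic polynomial is their product, (x + 1)(x^3 + 3).

The rational canonical form is the block-diagonal matrix of companion matrices C(f_i):
R = [[0, 0, 0, -3], [1, 0, 0, -3], [0, 1, 0, 0], [0, 0, 1, -1]].

Note the characteristic polynomial does not split into linear factors over ℚ, so A has no Jordan form over ℚ; the rational canonical form exists over any field.

R = [[0, 0, 0, -3], [1, 0, 0, -3], [0, 1, 0, 0], [0, 0, 1, -1]]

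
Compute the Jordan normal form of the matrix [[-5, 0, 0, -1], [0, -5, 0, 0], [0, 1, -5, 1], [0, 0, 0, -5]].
J = [[-5, 1, 0, 0], [0, -5, 0, 0], [0, 0, -5, 1], [0, 0, 0, -5]]

The characteristic polynomial is det(xI - A) = (x + 5)^4, so the eigenvalues are -5 (algebraic multiplicity 4).

For λ = -5: rank(A + 5I) = 2, rank((A + 5I)^2) = 0. The eigenspace has dimension 4 - 2 = 2, so there are 2 Jordan blocks; the rank sequence gives block sizes [2, 2].

Assembling the blocks gives the Jordan form J above.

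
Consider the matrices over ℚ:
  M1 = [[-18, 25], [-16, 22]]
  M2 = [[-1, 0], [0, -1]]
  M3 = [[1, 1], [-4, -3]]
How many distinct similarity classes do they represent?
Characteristic polynomials: χ_{M1} = (x - 2)^2, χ_{M2} = (x + 1)^2, χ_{M3} = (x + 1)^2.

{M1}: invariant factors (x - 2)^2.

{M2}: invariant factors x + 1, x + 1.

{M3}: invariant factors (x + 1)^2.

Matrices are similar if and only if their invariant-factor lists agree; the partition into similarity classes is {M1}, {M2}, {M3}.

3 classes: {M1}, {M2}, {M3}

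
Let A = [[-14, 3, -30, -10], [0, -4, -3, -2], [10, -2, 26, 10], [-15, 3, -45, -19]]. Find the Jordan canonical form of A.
The characteristic polynomial is det(xI - A) = (x - 1)(x + 4)^3, so the eigenvalues are -4 (algebraic multiplicity 3), 1 (algebraic multiplicity 1).

For λ = -4: rank(A + 4I) = 3, rank((A + 4I)^2) = 2, rank((A + 4I)^3) = 1. The eigenspace has dimension 4 - 3 = 1, so there is 1 Jordan block; the rank sequence gives block sizes [3].

For λ = 1: algebraic multiplicity 1 gives one 1×1 block.

Assembling the blocks gives the Jordan form J above.

J = [[-4, 1, 0, 0], [0, -4, 1, 0], [0, 0, -4, 0], [0, 0, 0, 1]]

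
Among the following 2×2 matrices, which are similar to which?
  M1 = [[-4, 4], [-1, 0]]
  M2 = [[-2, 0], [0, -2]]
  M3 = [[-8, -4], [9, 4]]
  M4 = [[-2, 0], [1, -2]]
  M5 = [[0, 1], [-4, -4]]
2 classes: {M1, M3, M4, M5}, {M2}

Characteristic polynomials: χ_{M1} = (x + 2)^2, χ_{M2} = (x + 2)^2, χ_{M3} = (x + 2)^2, χ_{M4} = (x + 2)^2, χ_{M5} = (x + 2)^2.

{M1, M3, M4, M5}: invariant factors (x + 2)^2.

{M2}: invariant factors x + 2, x + 2.

Matrices are similar if and only if their invariant-factor lists agree; the partition into similarity classes is {M1, M3, M4, M5}, {M2}.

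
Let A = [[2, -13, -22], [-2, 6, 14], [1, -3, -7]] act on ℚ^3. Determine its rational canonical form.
R = [[0, 0, 0], [1, 0, 6], [0, 1, 1]]

The invariant factors of A (the non-unit diagonal entries of the Smith normal form of xI - A over ℚ[x]) are x(x - 3)(x + 2), each dividing the next. The characteristic polynomial is their product, x(x - 3)(x + 2).

The rational canonical form is the block-diagonal matrix of companion matrices C(f_i):
R = [[0, 0, 0], [1, 0, 6], [0, 1, 1]].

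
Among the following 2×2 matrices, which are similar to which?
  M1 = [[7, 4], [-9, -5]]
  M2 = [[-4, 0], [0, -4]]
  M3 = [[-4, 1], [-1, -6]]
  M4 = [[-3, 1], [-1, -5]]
4 classes: {M1}, {M2}, {M3}, {M4}

Characteristic polynomials: χ_{M1} = (x - 1)^2, χ_{M2} = (x + 4)^2, χ_{M3} = (x + 5)^2, χ_{M4} = (x + 4)^2.

{M1}: invariant factors (x - 1)^2.

{M2}: invariant factors x + 4, x + 4.

{M3}: invariant factors (x + 5)^2.

{M4}: invariant factors (x + 4)^2.

Matrices are similar if and only if their invariant-factor lists agree; the partition into similarity classes is {M1}, {M2}, {M3}, {M4}.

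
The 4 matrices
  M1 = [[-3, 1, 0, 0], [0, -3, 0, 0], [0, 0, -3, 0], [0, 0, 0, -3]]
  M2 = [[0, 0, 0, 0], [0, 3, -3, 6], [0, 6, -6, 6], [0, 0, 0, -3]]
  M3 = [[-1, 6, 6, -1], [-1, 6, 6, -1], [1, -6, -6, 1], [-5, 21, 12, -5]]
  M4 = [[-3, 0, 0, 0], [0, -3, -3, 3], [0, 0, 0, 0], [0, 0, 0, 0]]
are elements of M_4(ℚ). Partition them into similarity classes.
Characteristic polynomials: χ_{M1} = (x + 3)^4, χ_{M2} = x^2(x + 3)^2, χ_{M3} = x^2(x + 3)^2, χ_{M4} = x^2(x + 3)^2.

{M1}: invariant factors x + 3, x + 3, (x + 3)^2.

{M2, M4}: invariant factors x(x + 3), x(x + 3).

{M3}: invariant factors x, x(x + 3)^2.

Matrices are similar if and only if their invariant-factor lists agree; the partition into similarity classes is {M1}, {M2, M4}, {M3}.

3 classes: {M1}, {M2, M4}, {M3}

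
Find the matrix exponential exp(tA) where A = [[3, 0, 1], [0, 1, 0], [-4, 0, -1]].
A has Jordan form J = [[1, 1, 0], [0, 1, 0], [0, 0, 1]] with A = PJP^{-1}, so e^{tA} = P e^{tJ} P^{-1}.

For a Jordan block J_k(λ), e^{tJ_k(λ)} = e^{λt} · (I + tN + t^2 N^2/2! + ... + t^{k-1} N^{k-1}/(k-1)!) where N is the nilpotent superdiagonal part.

Assembling the blocks and conjugating back gives the entries of e^{tA} as shown above.

e^{tA} = [[(2*t + 1)*e^{t}, 0, t*e^{t}], [0, e^{t}, 0], [-4*t*e^{t}, 0, (1 - 2*t)*e^{t}]]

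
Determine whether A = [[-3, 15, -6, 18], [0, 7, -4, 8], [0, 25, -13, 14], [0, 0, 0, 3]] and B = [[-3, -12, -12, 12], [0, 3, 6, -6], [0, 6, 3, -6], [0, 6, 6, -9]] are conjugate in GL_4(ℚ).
No.

Both have characteristic polynomial (x - 3)(x + 3)^3, but the minimal polynomial of A is (x - 3)(x + 3)^2 while the minimal polynomial of B is (x - 3)(x + 3). The minimal polynomial is a similarity invariant, so A and B are not similar.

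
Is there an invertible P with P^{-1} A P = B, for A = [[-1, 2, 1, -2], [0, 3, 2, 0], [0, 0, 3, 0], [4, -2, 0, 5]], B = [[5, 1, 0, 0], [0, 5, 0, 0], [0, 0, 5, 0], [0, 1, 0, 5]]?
trace(A) = 10 but trace(B) = 20. The trace is a similarity invariant, so A and B are not similar.

No.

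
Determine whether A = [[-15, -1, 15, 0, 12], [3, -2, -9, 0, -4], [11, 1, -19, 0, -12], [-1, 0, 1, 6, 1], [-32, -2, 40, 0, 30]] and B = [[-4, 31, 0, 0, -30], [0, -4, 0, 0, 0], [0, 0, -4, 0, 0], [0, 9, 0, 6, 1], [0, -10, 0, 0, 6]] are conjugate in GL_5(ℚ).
No.

Both have characteristic polynomial (x - 6)^2(x + 4)^3, but the minimal polynomial of A is (x - 6)^2(x + 4)^3 while the minimal polynomial of B is (x - 6)^2(x + 4)^2. The minimal polynomial is a similarity invariant, so A and B are not similar.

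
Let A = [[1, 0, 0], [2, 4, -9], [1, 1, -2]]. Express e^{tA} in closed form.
A has Jordan form J = [[1, 1, 0], [0, 1, 1], [0, 0, 1]] with A = PJP^{-1}, so e^{tA} = P e^{tJ} P^{-1}.

For a Jordan block J_k(λ), e^{tJ_k(λ)} = e^{λt} · (I + tN + t^2 N^2/2! + ... + t^{k-1} N^{k-1}/(k-1)!) where N is the nilpotent superdiagonal part.

Assembling the blocks and conjugating back gives the entries of e^{tA} as shown above.

e^{tA} = [[e^{t}, 0, 0], [t*(4 - 3*t)*e^{t}/2, (3*t + 1)*e^{t}, -9*t*e^{t}], [t*(2 - t)*e^{t}/2, t*e^{t}, (1 - 3*t)*e^{t}]]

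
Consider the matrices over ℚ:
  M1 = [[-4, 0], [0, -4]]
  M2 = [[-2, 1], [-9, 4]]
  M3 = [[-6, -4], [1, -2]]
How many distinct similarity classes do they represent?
Characteristic polynomials: χ_{M1} = (x + 4)^2, χ_{M2} = (x - 1)^2, χ_{M3} = (x + 4)^2.

{M1}: invariant factors x + 4, x + 4.

{M2}: invariant factors (x - 1)^2.

{M3}: invariant factors (x + 4)^2.

Matrices are similar if and only if their invariant-factor lists agree; the partition into similarity classes is {M1}, {M2}, {M3}.

3 classes: {M1}, {M2}, {M3}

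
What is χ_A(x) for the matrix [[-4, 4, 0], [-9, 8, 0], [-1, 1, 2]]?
xI - A = [[x + 4, -4, 0], [9, x - 8, 0], [1, -1, x - 2]].

Expanding det(xI - A) along the first row:
det(xI - A) = + (x + 4)·det([[x - 8, 0], [-1, x - 2]]) - (-4)·det([[9, 0], [1, x - 2]]) + (0)·det([[9, x - 8], [1, -1]]).

Evaluating gives χ_A(x) = x^3 - 6x^2 + 12x - 8 = (x - 2)^3.

χ_A(x) = (x - 2)^3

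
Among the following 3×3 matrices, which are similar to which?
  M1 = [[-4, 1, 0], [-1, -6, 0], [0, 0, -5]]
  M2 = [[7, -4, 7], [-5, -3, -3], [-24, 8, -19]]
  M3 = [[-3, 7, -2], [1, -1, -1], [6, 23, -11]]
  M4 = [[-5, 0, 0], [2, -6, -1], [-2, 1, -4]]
Characteristic polynomials: χ_{M1} = (x + 5)^3, χ_{M2} = (x + 5)^3, χ_{M3} = (x + 5)^3, χ_{M4} = (x + 5)^3.

{M1, M4}: invariant factors x + 5, (x + 5)^2.

{M2, M3}: invariant factors (x + 5)^3.

Matrices are similar if and only if their invariant-factor lists agree; the partition into similarity classes is {M1, M4}, {M2, M3}.

2 classes: {M1, M4}, {M2, M3}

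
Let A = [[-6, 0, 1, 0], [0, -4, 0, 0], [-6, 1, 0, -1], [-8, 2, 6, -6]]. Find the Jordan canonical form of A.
The characteristic polynomial is det(xI - A) = (x + 4)^4, so the eigenvalues are -4 (algebraic multiplicity 4).

For λ = -4: rank(A + 4I) = 2, rank((A + 4I)^2) = 1, rank((A + 4I)^3) = 0. The eigenspace has dimension 4 - 2 = 2, so there are 2 Jordan blocks; the rank sequence gives block sizes [3, 1].

Assembling the blocks gives the Jordan form J above.

J = [[-4, 1, 0, 0], [0, -4, 1, 0], [0, 0, -4, 0], [0, 0, 0, -4]]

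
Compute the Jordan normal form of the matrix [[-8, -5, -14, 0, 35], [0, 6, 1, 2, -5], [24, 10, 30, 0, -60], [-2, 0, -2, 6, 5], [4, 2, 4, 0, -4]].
The characteristic polynomial is det(xI - A) = (x - 6)^5, so the eigenvalues are 6 (algebraic multiplicity 5).

For λ = 6: rank(A - 6I) = 3, rank((A - 6I)^2) = 1, rank((A - 6I)^3) = 0. The eigenspace has dimension 5 - 3 = 2, so there are 2 Jordan blocks; the rank sequence gives block sizes [3, 2].

Assembling the blocks gives the Jordan form J above.

J = [[6, 1, 0, 0, 0], [0, 6, 1, 0, 0], [0, 0, 6, 0, 0], [0, 0, 0, 6, 1], [0, 0, 0, 0, 6]]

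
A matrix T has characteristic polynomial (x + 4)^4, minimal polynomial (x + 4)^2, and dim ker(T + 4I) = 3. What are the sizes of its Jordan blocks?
λ = -4: algebraic multiplicity 4 (exponent in χ_T), largest block size 2 (exponent in m_T), 3 blocks (geometric multiplicity). These force block sizes [2, 1, 1].

Jordan blocks: (-4, 2), (-4, 1), (-4, 1)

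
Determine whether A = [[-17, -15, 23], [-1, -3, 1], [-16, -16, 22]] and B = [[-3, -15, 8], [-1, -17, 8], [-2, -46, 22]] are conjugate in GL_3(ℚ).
Yes.

Two matrices over a field are similar if and only if they have the same invariant factors.

Both A and B have characteristic polynomial (x - 6)(x + 2)^2 and minimal polynomial (x - 6)(x + 2)^2. Computing further, both have invariant factors (x - 6)(x + 2)^2. Hence A and B are similar.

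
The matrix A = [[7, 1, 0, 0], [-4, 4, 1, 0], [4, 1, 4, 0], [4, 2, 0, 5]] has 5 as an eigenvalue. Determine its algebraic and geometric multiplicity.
The characteristic polynomial is (x - 5)^4, so the factor x - 5 appears with exponent 4: the algebraic multiplicity is 4.

rank(A - 5I) = 2, so the eigenspace has dimension 4 - 2 = 2: the geometric multiplicity is 2.

Since 2 < 4, A is not diagonalizable.

algebraic multiplicity 4, geometric multiplicity 2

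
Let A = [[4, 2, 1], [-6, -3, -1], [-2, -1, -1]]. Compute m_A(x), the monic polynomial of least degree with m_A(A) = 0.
The characteristic polynomial factors as x^3. The minimal polynomial is ∏(x - λ)^{k_λ} where k_λ is the size of the largest Jordan block at λ.

For λ = 0: rank(A) = 2, and the largest Jordan block has size 3 (the smallest k with rank(A^k) = rank(A^(k+1))).

So m_A(x) = x^3.

m_A(x) = x^3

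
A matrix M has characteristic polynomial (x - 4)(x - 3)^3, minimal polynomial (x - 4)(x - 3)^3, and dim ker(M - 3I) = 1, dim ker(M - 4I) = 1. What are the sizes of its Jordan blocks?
Jordan blocks: (3, 3), (4, 1)

λ = 3: algebraic multiplicity 3 (exponent in χ_M), largest block size 3 (exponent in m_M), 1 block (geometric multiplicity). This forces block sizes [3].
λ = 4: algebraic multiplicity 1 (exponent in χ_M), largest block size 1 (exponent in m_M), 1 block (geometric multiplicity). This forces block sizes [1].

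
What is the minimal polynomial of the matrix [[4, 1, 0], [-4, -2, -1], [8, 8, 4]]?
The characteristic polynomial factors as (x - 2)^3. The minimal polynomial is ∏(x - λ)^{k_λ} where k_λ is the size of the largest Jordan block at λ.

For λ = 2: rank(A - 2I) = 2, and the largest Jordan block has size 3 (the smallest k with rank((A - 2I)^k) = rank((A - 2I)^(k+1))).

So m_A(x) = (x - 2)^3.

m_A(x) = (x - 2)^3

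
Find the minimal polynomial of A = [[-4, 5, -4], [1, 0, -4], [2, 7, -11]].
The characteristic polynomial factors as (x + 5)^3. The minimal polynomial is ∏(x - λ)^{k_λ} where k_λ is the size of the largest Jordan block at λ.

For λ = -5: rank(A + 5I) = 2, and the largest Jordan block has size 3 (the smallest k with rank((A + 5I)^k) = rank((A + 5I)^(k+1))).

So m_A(x) = (x + 5)^3.

m_A(x) = (x + 5)^3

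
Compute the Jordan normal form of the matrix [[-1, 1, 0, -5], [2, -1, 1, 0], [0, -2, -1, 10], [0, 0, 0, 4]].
The characteristic polynomial is det(xI - A) = (x - 4)(x + 1)^3, so the eigenvalues are -1 (algebraic multiplicity 3), 4 (algebraic multiplicity 1).

For λ = -1: rank(A + I) = 3, rank((A + I)^2) = 2, rank((A + I)^3) = 1. The eigenspace has dimension 4 - 3 = 1, so there is 1 Jordan block; the rank sequence gives block sizes [3].

For λ = 4: algebraic multiplicity 1 gives one 1×1 block.

Assembling the blocks gives the Jordan form J above.

J = [[-1, 1, 0, 0], [0, -1, 1, 0], [0, 0, -1, 0], [0, 0, 0, 4]]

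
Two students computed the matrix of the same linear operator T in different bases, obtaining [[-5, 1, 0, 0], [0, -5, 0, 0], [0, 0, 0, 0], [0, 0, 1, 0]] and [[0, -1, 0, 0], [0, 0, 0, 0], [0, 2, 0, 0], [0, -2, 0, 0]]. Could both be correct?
trace(A) = -10 but trace(B) = 0. The trace is a similarity invariant, so A and B are not similar.

No.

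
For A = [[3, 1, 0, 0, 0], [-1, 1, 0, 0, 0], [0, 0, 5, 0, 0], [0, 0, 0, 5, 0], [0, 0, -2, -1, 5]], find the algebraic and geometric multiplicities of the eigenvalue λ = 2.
The characteristic polynomial is (x - 5)^3(x - 2)^2, so the factor x - 2 appears with exponent 2: the algebraic multiplicity is 2.

rank(A - 2I) = 4, so the eigenspace has dimension 5 - 4 = 1: the geometric multiplicity is 1.

Since 1 < 2, A is not diagonalizable.

algebraic multiplicity 2, geometric multiplicity 1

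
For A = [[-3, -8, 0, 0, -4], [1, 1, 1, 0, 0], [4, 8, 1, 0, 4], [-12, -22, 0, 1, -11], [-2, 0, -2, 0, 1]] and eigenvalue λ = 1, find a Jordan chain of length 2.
v_1 = [[0, 0, 1, 0, 0]]^T, v_2 = [[0, 1, 0, 0, -2]]^T

We seek v_1 ∈ ker((A - I)^2) \ ker(A - I), then set v_{i+1} = (A - I) v_i.

One such chain is v_1 = [[0, 0, 1, 0, 0]]^T, v_2 = [[0, 1, 0, 0, -2]]^T. Check: (A - I) v_2 = [[0, 0, 0, 0, 0]]^T = 0.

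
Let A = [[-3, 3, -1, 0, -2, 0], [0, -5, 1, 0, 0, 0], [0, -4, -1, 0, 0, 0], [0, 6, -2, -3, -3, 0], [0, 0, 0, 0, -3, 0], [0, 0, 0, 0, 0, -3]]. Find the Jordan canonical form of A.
J = [[-3, 1, 0, 0, 0, 0], [0, -3, 1, 0, 0, 0], [0, 0, -3, 0, 0, 0], [0, 0, 0, -3, 1, 0], [0, 0, 0, 0, -3, 0], [0, 0, 0, 0, 0, -3]]

The characteristic polynomial is det(xI - A) = (x + 3)^6, so the eigenvalues are -3 (algebraic multiplicity 6).

For λ = -3: rank(A + 3I) = 3, rank((A + 3I)^2) = 1, rank((A + 3I)^3) = 0. The eigenspace has dimension 6 - 3 = 3, so there are 3 Jordan blocks; the rank sequence gives block sizes [3, 2, 1].

Assembling the blocks gives the Jordan form J above.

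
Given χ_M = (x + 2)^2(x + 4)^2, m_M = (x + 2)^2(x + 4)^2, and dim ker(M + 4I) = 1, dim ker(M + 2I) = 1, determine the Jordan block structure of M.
Jordan blocks: (-4, 2), (-2, 2)

λ = -4: algebraic multiplicity 2 (exponent in χ_M), largest block size 2 (exponent in m_M), 1 block (geometric multiplicity). This forces block sizes [2].
λ = -2: algebraic multiplicity 2 (exponent in χ_M), largest block size 2 (exponent in m_M), 1 block (geometric multiplicity). This forces block sizes [2].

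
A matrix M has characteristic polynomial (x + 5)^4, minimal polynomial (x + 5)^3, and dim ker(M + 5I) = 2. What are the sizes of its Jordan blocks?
λ = -5: algebraic multiplicity 4 (exponent in χ_M), largest block size 3 (exponent in m_M), 2 blocks (geometric multiplicity). These force block sizes [3, 1].

Jordan blocks: (-5, 3), (-5, 1)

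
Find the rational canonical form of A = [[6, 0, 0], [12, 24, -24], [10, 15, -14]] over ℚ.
The invariant factors of A (the non-unit diagonal entries of the Smith normal form of xI - A over ℚ[x]) are x - 6, (x - 6)(x - 4), each dividing the next. The characteristic polynomial is their product, (x - 6)^2(x - 4).

The rational canonical form is the block-diagonal matrix of companion matrices C(f_i):
R = [[6, 0, 0], [0, 0, -24], [0, 1, 10]].

R = [[6, 0, 0], [0, 0, -24], [0, 1, 10]]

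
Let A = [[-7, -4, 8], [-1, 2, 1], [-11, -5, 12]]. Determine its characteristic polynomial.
xI - A = [[x + 7, 4, -8], [1, x - 2, -1], [11, 5, x - 12]].

Expanding det(xI - A) along the first row:
det(xI - A) = + (x + 7)·det([[x - 2, -1], [5, x - 12]]) - (4)·det([[1, -1], [11, x - 12]]) + (-8)·det([[1, x - 2], [11, 5]]).

Evaluating gives χ_A(x) = x^3 - 7x^2 + 15x - 9 = (x - 3)^2(x - 1).

χ_A(x) = (x - 3)^2(x - 1)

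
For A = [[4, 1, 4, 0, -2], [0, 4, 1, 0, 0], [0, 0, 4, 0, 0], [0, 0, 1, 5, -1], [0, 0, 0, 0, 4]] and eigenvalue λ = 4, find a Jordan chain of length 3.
We seek v_1 ∈ ker((A - 4I)^3) \ ker((A - 4I)^2), then set v_{i+1} = (A - 4I) v_i.

One such chain is v_1 = [[0, -2, 1, 0, 1]]^T, v_2 = [[0, 1, 0, 0, 0]]^T, v_3 = [[1, 0, 0, 0, 0]]^T. Check: (A - 4I) v_3 = [[0, 0, 0, 0, 0]]^T = 0.

v_1 = [[0, -2, 1, 0, 1]]^T, v_2 = [[0, 1, 0, 0, 0]]^T, v_3 = [[1, 0, 0, 0, 0]]^T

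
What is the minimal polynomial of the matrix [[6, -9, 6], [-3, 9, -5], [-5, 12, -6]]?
The characteristic polynomial factors as (x - 3)^3. The minimal polynomial is ∏(x - λ)^{k_λ} where k_λ is the size of the largest Jordan block at λ.

For λ = 3: rank(A - 3I) = 2, and the largest Jordan block has size 3 (the smallest k with rank((A - 3I)^k) = rank((A - 3I)^(k+1))).

So m_A(x) = (x - 3)^3.

m_A(x) = (x - 3)^3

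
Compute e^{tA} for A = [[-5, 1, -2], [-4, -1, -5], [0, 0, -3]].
A has Jordan form J = [[-3, 1, 0], [0, -3, 1], [0, 0, -3]] with A = PJP^{-1}, so e^{tA} = P e^{tJ} P^{-1}.

For a Jordan block J_k(λ), e^{tJ_k(λ)} = e^{λt} · (I + tN + t^2 N^2/2! + ... + t^{k-1} N^{k-1}/(k-1)!) where N is the nilpotent superdiagonal part.

Assembling the blocks and conjugating back gives the entries of e^{tA} as shown above.

e^{tA} = [[(1 - 2*t)*e^{-3*t}, t*e^{-3*t}, t*(-t - 4)*e^{-3*t}/2], [-4*t*e^{-3*t}, (2*t + 1)*e^{-3*t}, t*(-t - 5)*e^{-3*t}], [0, 0, e^{-3*t}]]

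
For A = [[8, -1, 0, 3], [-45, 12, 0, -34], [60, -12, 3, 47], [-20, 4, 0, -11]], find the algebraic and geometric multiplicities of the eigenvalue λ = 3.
The characteristic polynomial is (x - 3)^4, so the factor x - 3 appears with exponent 4: the algebraic multiplicity is 4.

rank(A - 3I) = 2, so the eigenspace has dimension 4 - 2 = 2: the geometric multiplicity is 2.

Since 2 < 4, A is not diagonalizable.

algebraic multiplicity 4, geometric multiplicity 2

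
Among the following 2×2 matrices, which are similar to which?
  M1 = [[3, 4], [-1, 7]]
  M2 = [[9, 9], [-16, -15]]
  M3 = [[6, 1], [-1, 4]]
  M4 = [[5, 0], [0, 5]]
Characteristic polynomials: χ_{M1} = (x - 5)^2, χ_{M2} = (x + 3)^2, χ_{M3} = (x - 5)^2, χ_{M4} = (x - 5)^2.

{M1, M3}: invariant factors (x - 5)^2.

{M2}: invariant factors (x + 3)^2.

{M4}: invariant factors x - 5, x - 5.

Matrices are similar if and only if their invariant-factor lists agree; the partition into similarity classes is {M1, M3}, {M2}, {M4}.

3 classes: {M1, M3}, {M2}, {M4}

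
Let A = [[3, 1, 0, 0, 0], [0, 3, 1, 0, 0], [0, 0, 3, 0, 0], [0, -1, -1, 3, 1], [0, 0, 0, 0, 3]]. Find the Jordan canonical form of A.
The characteristic polynomial is det(xI - A) = (x - 3)^5, so the eigenvalues are 3 (algebraic multiplicity 5).

For λ = 3: rank(A - 3I) = 3, rank((A - 3I)^2) = 1, rank((A - 3I)^3) = 0. The eigenspace has dimension 5 - 3 = 2, so there are 2 Jordan blocks; the rank sequence gives block sizes [3, 2].

Assembling the blocks gives the Jordan form J above.

J = [[3, 1, 0, 0, 0], [0, 3, 1, 0, 0], [0, 0, 3, 0, 0], [0, 0, 0, 3, 1], [0, 0, 0, 0, 3]]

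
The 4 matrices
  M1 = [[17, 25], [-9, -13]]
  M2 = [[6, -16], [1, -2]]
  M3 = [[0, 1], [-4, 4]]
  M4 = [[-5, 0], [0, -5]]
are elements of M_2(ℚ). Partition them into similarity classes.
Characteristic polynomials: χ_{M1} = (x - 2)^2, χ_{M2} = (x - 2)^2, χ_{M3} = (x - 2)^2, χ_{M4} = (x + 5)^2.

{M1, M2, M3}: invariant factors (x - 2)^2.

{M4}: invariant factors x + 5, x + 5.

Matrices are similar if and only if their invariant-factor lists agree; the partition into similarity classes is {M1, M2, M3}, {M4}.

2 classes: {M1, M2, M3}, {M4}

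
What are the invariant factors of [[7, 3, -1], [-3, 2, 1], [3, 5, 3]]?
(x - 4)^3

The Jordan structure of A has elementary divisors (x - 4)^3. Arranging the block sizes at each eigenvalue in decreasing order and taking row products gives the invariant factors.

Invariant factors (smallest first, each dividing the next): (x - 4)^3.

Check: the last factor (x - 4)^3 is the minimal polynomial, and the product (x - 4)^3 is the characteristic polynomial.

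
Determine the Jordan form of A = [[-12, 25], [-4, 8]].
J = [[-2, 1], [0, -2]]

The characteristic polynomial is det(xI - A) = (x + 2)^2, so the eigenvalues are -2 (algebraic multiplicity 2).

For λ = -2: rank(A + 2I) = 1, rank((A + 2I)^2) = 0. The eigenspace has dimension 2 - 1 = 1, so there is 1 Jordan block; the rank sequence gives block sizes [2].

Assembling the blocks gives the Jordan form J above.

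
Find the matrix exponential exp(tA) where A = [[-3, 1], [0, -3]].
A has Jordan form J = [[-3, 1], [0, -3]] with A = PJP^{-1}, so e^{tA} = P e^{tJ} P^{-1}.

For a Jordan block J_k(λ), e^{tJ_k(λ)} = e^{λt} · (I + tN + t^2 N^2/2! + ... + t^{k-1} N^{k-1}/(k-1)!) where N is the nilpotent superdiagonal part.

Assembling the blocks and conjugating back gives the entries of e^{tA} as shown above.

e^{tA} = [[e^{-3*t}, t*e^{-3*t}], [0, e^{-3*t}]]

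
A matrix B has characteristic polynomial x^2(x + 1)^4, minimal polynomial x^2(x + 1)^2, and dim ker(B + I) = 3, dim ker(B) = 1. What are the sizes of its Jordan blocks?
λ = -1: algebraic multiplicity 4 (exponent in χ_B), largest block size 2 (exponent in m_B), 3 blocks (geometric multiplicity). These force block sizes [2, 1, 1].
λ = 0: algebraic multiplicity 2 (exponent in χ_B), largest block size 2 (exponent in m_B), 1 block (geometric multiplicity). This forces block sizes [2].

Jordan blocks: (-1, 2), (-1, 1), (-1, 1), (0, 2)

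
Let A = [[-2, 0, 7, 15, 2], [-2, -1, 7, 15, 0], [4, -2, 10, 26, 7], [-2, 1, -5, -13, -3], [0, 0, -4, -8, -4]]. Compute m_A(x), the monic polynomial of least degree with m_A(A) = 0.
The characteristic polynomial factors as (x + 2)^5. The minimal polynomial is ∏(x - λ)^{k_λ} where k_λ is the size of the largest Jordan block at λ.

For λ = -2: rank(A + 2I) = 3, and the largest Jordan block has size 3 (the smallest k with rank((A + 2I)^k) = rank((A + 2I)^(k+1))).

So m_A(x) = (x + 2)^3.

m_A(x) = (x + 2)^3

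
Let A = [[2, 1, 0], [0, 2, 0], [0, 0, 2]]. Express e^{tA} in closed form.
e^{tA} = [[e^{2*t}, t*e^{2*t}, 0], [0, e^{2*t}, 0], [0, 0, e^{2*t}]]

A has Jordan form J = [[2, 1, 0], [0, 2, 0], [0, 0, 2]] with A = PJP^{-1}, so e^{tA} = P e^{tJ} P^{-1}.

For a Jordan block J_k(λ), e^{tJ_k(λ)} = e^{λt} · (I + tN + t^2 N^2/2! + ... + t^{k-1} N^{k-1}/(k-1)!) where N is the nilpotent superdiagonal part.

Assembling the blocks and conjugating back gives the entries of e^{tA} as shown above.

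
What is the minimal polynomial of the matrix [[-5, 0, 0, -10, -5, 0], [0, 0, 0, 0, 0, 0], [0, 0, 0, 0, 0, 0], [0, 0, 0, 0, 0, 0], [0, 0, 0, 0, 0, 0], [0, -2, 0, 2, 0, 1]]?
m_A(x) = x(x - 1)(x + 5)

The characteristic polynomial factors as x^4(x - 1)(x + 5). The minimal polynomial is ∏(x - λ)^{k_λ} where k_λ is the size of the largest Jordan block at λ.

For λ = -5: rank(A + 5I) = 5, and the largest Jordan block has size 1 (the smallest k with rank((A + 5I)^k) = rank((A + 5I)^(k+1))).
For λ = 0: rank(A) = 2, and the largest Jordan block has size 1 (the smallest k with rank(A^k) = rank(A^(k+1))).
For λ = 1: rank(A - I) = 5, and the largest Jordan block has size 1 (the smallest k with rank((A - I)^k) = rank((A - I)^(k+1))).

So m_A(x) = x(x - 1)(x + 5).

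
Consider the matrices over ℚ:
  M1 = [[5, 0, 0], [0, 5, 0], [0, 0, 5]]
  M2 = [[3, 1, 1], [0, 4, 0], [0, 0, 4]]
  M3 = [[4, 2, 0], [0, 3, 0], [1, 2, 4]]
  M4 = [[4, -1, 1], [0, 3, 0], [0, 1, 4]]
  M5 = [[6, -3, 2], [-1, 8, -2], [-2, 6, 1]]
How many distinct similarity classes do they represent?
Characteristic polynomials: χ_{M1} = (x - 5)^3, χ_{M2} = (x - 4)^2(x - 3), χ_{M3} = (x - 4)^2(x - 3), χ_{M4} = (x - 4)^2(x - 3), χ_{M5} = (x - 5)^3.

{M1}: invariant factors x - 5, x - 5, x - 5.

{M2}: invariant factors x - 4, (x - 4)(x - 3).

{M3, M4}: invariant factors (x - 4)^2(x - 3).

{M5}: invariant factors x - 5, (x - 5)^2.

Matrices are similar if and only if their invariant-factor lists agree; the partition into similarity classes is {M1}, {M2}, {M3, M4}, {M5}.

4 classes: {M1}, {M2}, {M3, M4}, {M5}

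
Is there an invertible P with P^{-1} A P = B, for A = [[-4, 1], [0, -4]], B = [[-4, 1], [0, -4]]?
Two matrices over a field are similar if and only if they have the same invariant factors.

Both A and B have characteristic polynomial (x + 4)^2 and minimal polynomial (x + 4)^2. Computing further, both have invariant factors (x + 4)^2. Hence A and B are similar.

Yes.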